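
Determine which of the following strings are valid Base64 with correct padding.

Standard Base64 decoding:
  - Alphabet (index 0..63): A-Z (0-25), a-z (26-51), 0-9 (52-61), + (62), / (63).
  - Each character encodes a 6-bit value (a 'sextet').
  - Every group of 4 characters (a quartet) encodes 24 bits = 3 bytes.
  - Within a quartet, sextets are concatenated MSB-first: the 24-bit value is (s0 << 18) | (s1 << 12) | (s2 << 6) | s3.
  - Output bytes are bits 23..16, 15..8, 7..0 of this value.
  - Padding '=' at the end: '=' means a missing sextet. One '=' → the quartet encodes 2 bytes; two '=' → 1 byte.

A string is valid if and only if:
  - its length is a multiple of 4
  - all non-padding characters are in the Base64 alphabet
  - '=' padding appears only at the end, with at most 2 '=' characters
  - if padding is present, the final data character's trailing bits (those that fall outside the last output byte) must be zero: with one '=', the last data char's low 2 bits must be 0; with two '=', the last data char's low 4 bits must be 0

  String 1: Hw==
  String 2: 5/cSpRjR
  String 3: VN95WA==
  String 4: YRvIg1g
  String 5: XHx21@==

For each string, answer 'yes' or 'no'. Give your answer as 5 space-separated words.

String 1: 'Hw==' → valid
String 2: '5/cSpRjR' → valid
String 3: 'VN95WA==' → valid
String 4: 'YRvIg1g' → invalid (len=7 not mult of 4)
String 5: 'XHx21@==' → invalid (bad char(s): ['@'])

Answer: yes yes yes no no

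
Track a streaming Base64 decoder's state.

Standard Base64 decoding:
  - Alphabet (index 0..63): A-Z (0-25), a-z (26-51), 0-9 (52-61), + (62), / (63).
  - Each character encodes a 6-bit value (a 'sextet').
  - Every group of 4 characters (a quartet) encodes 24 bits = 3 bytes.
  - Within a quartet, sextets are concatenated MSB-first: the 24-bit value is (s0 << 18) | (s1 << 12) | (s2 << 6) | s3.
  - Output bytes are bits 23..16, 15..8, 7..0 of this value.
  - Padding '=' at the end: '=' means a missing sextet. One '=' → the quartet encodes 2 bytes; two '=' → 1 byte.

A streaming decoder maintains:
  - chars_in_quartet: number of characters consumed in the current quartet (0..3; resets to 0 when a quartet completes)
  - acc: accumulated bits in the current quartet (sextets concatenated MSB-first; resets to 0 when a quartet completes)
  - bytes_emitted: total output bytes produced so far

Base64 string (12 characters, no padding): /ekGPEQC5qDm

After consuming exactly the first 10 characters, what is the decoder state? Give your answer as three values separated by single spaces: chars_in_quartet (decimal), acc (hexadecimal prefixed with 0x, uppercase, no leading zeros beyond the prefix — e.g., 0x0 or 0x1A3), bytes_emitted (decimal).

Answer: 2 0xE6A 6

Derivation:
After char 0 ('/'=63): chars_in_quartet=1 acc=0x3F bytes_emitted=0
After char 1 ('e'=30): chars_in_quartet=2 acc=0xFDE bytes_emitted=0
After char 2 ('k'=36): chars_in_quartet=3 acc=0x3F7A4 bytes_emitted=0
After char 3 ('G'=6): chars_in_quartet=4 acc=0xFDE906 -> emit FD E9 06, reset; bytes_emitted=3
After char 4 ('P'=15): chars_in_quartet=1 acc=0xF bytes_emitted=3
After char 5 ('E'=4): chars_in_quartet=2 acc=0x3C4 bytes_emitted=3
After char 6 ('Q'=16): chars_in_quartet=3 acc=0xF110 bytes_emitted=3
After char 7 ('C'=2): chars_in_quartet=4 acc=0x3C4402 -> emit 3C 44 02, reset; bytes_emitted=6
After char 8 ('5'=57): chars_in_quartet=1 acc=0x39 bytes_emitted=6
After char 9 ('q'=42): chars_in_quartet=2 acc=0xE6A bytes_emitted=6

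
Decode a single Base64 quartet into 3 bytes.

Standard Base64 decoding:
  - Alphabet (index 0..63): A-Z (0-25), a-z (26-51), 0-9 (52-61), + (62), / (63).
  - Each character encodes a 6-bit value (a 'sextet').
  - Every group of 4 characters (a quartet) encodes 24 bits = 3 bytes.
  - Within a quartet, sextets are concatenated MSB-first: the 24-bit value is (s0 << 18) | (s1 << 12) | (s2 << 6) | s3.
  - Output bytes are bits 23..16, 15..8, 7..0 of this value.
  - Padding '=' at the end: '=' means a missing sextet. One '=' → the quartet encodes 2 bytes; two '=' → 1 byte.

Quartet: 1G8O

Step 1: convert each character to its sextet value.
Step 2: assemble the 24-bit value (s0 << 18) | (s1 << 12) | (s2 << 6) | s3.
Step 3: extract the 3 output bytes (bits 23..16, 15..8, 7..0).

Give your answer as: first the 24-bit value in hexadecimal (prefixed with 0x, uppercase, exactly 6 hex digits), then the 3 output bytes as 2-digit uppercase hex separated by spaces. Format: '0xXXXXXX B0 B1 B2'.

Sextets: 1=53, G=6, 8=60, O=14
24-bit: (53<<18) | (6<<12) | (60<<6) | 14
      = 0xD40000 | 0x006000 | 0x000F00 | 0x00000E
      = 0xD46F0E
Bytes: (v>>16)&0xFF=D4, (v>>8)&0xFF=6F, v&0xFF=0E

Answer: 0xD46F0E D4 6F 0E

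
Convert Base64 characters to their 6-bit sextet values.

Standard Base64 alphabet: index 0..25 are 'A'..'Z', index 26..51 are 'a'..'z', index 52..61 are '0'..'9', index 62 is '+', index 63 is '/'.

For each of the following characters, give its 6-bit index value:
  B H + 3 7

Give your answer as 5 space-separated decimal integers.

Answer: 1 7 62 55 59

Derivation:
'B': A..Z range, ord('B') − ord('A') = 1
'H': A..Z range, ord('H') − ord('A') = 7
'+': index 62
'3': 0..9 range, 52 + ord('3') − ord('0') = 55
'7': 0..9 range, 52 + ord('7') − ord('0') = 59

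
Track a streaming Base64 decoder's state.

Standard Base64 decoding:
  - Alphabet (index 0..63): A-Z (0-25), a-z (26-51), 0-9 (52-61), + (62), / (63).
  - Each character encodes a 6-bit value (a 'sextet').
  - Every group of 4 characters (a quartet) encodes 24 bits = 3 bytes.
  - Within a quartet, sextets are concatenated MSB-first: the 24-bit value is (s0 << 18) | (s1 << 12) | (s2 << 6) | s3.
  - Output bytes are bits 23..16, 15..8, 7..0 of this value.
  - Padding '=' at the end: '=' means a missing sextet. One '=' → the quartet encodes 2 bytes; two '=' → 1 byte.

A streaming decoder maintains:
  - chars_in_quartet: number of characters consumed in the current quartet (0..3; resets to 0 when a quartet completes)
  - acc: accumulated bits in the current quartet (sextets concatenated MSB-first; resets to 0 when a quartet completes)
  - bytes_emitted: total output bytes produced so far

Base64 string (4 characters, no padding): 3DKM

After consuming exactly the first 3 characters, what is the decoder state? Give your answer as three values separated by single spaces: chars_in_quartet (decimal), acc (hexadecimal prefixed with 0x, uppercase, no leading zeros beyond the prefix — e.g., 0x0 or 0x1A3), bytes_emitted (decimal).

Answer: 3 0x370CA 0

Derivation:
After char 0 ('3'=55): chars_in_quartet=1 acc=0x37 bytes_emitted=0
After char 1 ('D'=3): chars_in_quartet=2 acc=0xDC3 bytes_emitted=0
After char 2 ('K'=10): chars_in_quartet=3 acc=0x370CA bytes_emitted=0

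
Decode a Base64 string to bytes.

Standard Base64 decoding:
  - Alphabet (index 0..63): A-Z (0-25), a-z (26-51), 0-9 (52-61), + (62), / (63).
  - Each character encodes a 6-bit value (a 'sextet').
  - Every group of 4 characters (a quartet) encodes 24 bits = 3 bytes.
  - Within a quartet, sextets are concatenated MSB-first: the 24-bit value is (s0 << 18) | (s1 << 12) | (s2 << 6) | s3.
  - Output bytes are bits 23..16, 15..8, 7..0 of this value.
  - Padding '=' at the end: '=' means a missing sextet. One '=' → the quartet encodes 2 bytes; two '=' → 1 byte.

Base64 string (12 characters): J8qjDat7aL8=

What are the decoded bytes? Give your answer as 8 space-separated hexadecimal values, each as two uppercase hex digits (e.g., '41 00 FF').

Answer: 27 CA A3 0D AB 7B 68 BF

Derivation:
After char 0 ('J'=9): chars_in_quartet=1 acc=0x9 bytes_emitted=0
After char 1 ('8'=60): chars_in_quartet=2 acc=0x27C bytes_emitted=0
After char 2 ('q'=42): chars_in_quartet=3 acc=0x9F2A bytes_emitted=0
After char 3 ('j'=35): chars_in_quartet=4 acc=0x27CAA3 -> emit 27 CA A3, reset; bytes_emitted=3
After char 4 ('D'=3): chars_in_quartet=1 acc=0x3 bytes_emitted=3
After char 5 ('a'=26): chars_in_quartet=2 acc=0xDA bytes_emitted=3
After char 6 ('t'=45): chars_in_quartet=3 acc=0x36AD bytes_emitted=3
After char 7 ('7'=59): chars_in_quartet=4 acc=0xDAB7B -> emit 0D AB 7B, reset; bytes_emitted=6
After char 8 ('a'=26): chars_in_quartet=1 acc=0x1A bytes_emitted=6
After char 9 ('L'=11): chars_in_quartet=2 acc=0x68B bytes_emitted=6
After char 10 ('8'=60): chars_in_quartet=3 acc=0x1A2FC bytes_emitted=6
Padding '=': partial quartet acc=0x1A2FC -> emit 68 BF; bytes_emitted=8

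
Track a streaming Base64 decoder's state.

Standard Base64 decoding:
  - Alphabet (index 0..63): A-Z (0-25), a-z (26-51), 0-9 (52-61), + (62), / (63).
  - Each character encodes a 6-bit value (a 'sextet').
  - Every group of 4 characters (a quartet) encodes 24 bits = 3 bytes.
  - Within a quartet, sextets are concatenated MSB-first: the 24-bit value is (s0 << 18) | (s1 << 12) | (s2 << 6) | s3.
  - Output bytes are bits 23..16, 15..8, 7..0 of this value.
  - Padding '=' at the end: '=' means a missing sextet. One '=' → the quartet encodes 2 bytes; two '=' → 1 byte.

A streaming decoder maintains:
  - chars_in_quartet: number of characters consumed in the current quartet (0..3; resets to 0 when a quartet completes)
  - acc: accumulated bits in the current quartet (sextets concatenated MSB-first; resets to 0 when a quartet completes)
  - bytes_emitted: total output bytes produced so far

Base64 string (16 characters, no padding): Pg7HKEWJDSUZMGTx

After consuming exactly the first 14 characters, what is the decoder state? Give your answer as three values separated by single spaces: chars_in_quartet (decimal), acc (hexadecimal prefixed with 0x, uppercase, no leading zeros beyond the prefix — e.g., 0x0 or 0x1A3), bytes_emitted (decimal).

After char 0 ('P'=15): chars_in_quartet=1 acc=0xF bytes_emitted=0
After char 1 ('g'=32): chars_in_quartet=2 acc=0x3E0 bytes_emitted=0
After char 2 ('7'=59): chars_in_quartet=3 acc=0xF83B bytes_emitted=0
After char 3 ('H'=7): chars_in_quartet=4 acc=0x3E0EC7 -> emit 3E 0E C7, reset; bytes_emitted=3
After char 4 ('K'=10): chars_in_quartet=1 acc=0xA bytes_emitted=3
After char 5 ('E'=4): chars_in_quartet=2 acc=0x284 bytes_emitted=3
After char 6 ('W'=22): chars_in_quartet=3 acc=0xA116 bytes_emitted=3
After char 7 ('J'=9): chars_in_quartet=4 acc=0x284589 -> emit 28 45 89, reset; bytes_emitted=6
After char 8 ('D'=3): chars_in_quartet=1 acc=0x3 bytes_emitted=6
After char 9 ('S'=18): chars_in_quartet=2 acc=0xD2 bytes_emitted=6
After char 10 ('U'=20): chars_in_quartet=3 acc=0x3494 bytes_emitted=6
After char 11 ('Z'=25): chars_in_quartet=4 acc=0xD2519 -> emit 0D 25 19, reset; bytes_emitted=9
After char 12 ('M'=12): chars_in_quartet=1 acc=0xC bytes_emitted=9
After char 13 ('G'=6): chars_in_quartet=2 acc=0x306 bytes_emitted=9

Answer: 2 0x306 9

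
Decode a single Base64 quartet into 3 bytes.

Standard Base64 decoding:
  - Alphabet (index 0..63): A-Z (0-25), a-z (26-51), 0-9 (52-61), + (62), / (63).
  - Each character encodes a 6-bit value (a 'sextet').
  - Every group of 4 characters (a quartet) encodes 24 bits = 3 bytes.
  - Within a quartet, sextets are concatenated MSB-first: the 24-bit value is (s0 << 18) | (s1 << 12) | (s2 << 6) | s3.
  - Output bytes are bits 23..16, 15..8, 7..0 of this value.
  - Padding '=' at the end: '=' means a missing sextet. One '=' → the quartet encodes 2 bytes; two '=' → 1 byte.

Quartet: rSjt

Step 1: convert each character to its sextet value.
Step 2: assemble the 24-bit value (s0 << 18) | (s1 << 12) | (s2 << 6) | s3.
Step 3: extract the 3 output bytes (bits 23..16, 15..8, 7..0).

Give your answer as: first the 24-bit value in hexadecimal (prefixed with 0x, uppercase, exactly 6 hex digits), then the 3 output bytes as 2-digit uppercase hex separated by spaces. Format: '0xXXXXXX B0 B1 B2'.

Answer: 0xAD28ED AD 28 ED

Derivation:
Sextets: r=43, S=18, j=35, t=45
24-bit: (43<<18) | (18<<12) | (35<<6) | 45
      = 0xAC0000 | 0x012000 | 0x0008C0 | 0x00002D
      = 0xAD28ED
Bytes: (v>>16)&0xFF=AD, (v>>8)&0xFF=28, v&0xFF=ED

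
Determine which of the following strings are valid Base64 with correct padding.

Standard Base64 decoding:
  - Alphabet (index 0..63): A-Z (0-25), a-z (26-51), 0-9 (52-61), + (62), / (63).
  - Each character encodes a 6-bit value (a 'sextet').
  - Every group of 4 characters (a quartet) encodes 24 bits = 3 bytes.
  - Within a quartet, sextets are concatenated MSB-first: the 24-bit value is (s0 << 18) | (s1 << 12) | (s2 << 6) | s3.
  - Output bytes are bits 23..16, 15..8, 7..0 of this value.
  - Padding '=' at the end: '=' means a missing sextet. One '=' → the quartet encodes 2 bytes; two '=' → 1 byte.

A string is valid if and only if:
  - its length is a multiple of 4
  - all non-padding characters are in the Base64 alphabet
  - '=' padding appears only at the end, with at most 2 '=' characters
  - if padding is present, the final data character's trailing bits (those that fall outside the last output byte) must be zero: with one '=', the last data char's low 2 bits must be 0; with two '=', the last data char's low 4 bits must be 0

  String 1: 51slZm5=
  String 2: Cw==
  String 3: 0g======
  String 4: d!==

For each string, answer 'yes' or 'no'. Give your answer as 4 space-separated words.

String 1: '51slZm5=' → invalid (bad trailing bits)
String 2: 'Cw==' → valid
String 3: '0g======' → invalid (6 pad chars (max 2))
String 4: 'd!==' → invalid (bad char(s): ['!'])

Answer: no yes no no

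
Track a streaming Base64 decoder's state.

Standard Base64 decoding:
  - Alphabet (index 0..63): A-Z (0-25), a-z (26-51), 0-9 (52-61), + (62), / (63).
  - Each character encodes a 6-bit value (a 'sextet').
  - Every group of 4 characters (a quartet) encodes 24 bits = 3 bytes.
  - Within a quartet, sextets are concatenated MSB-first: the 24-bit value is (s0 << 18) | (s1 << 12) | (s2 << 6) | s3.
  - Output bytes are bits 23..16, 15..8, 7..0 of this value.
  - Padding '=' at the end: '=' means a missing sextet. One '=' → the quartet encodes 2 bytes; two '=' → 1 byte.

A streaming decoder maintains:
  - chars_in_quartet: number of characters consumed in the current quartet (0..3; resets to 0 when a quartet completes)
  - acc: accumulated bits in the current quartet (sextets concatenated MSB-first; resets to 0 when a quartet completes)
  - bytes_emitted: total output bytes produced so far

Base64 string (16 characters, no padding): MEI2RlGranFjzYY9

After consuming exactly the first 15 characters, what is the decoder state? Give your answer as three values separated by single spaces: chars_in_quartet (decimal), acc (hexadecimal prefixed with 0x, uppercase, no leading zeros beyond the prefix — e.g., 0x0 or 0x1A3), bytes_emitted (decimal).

Answer: 3 0x33618 9

Derivation:
After char 0 ('M'=12): chars_in_quartet=1 acc=0xC bytes_emitted=0
After char 1 ('E'=4): chars_in_quartet=2 acc=0x304 bytes_emitted=0
After char 2 ('I'=8): chars_in_quartet=3 acc=0xC108 bytes_emitted=0
After char 3 ('2'=54): chars_in_quartet=4 acc=0x304236 -> emit 30 42 36, reset; bytes_emitted=3
After char 4 ('R'=17): chars_in_quartet=1 acc=0x11 bytes_emitted=3
After char 5 ('l'=37): chars_in_quartet=2 acc=0x465 bytes_emitted=3
After char 6 ('G'=6): chars_in_quartet=3 acc=0x11946 bytes_emitted=3
After char 7 ('r'=43): chars_in_quartet=4 acc=0x4651AB -> emit 46 51 AB, reset; bytes_emitted=6
After char 8 ('a'=26): chars_in_quartet=1 acc=0x1A bytes_emitted=6
After char 9 ('n'=39): chars_in_quartet=2 acc=0x6A7 bytes_emitted=6
After char 10 ('F'=5): chars_in_quartet=3 acc=0x1A9C5 bytes_emitted=6
After char 11 ('j'=35): chars_in_quartet=4 acc=0x6A7163 -> emit 6A 71 63, reset; bytes_emitted=9
After char 12 ('z'=51): chars_in_quartet=1 acc=0x33 bytes_emitted=9
After char 13 ('Y'=24): chars_in_quartet=2 acc=0xCD8 bytes_emitted=9
After char 14 ('Y'=24): chars_in_quartet=3 acc=0x33618 bytes_emitted=9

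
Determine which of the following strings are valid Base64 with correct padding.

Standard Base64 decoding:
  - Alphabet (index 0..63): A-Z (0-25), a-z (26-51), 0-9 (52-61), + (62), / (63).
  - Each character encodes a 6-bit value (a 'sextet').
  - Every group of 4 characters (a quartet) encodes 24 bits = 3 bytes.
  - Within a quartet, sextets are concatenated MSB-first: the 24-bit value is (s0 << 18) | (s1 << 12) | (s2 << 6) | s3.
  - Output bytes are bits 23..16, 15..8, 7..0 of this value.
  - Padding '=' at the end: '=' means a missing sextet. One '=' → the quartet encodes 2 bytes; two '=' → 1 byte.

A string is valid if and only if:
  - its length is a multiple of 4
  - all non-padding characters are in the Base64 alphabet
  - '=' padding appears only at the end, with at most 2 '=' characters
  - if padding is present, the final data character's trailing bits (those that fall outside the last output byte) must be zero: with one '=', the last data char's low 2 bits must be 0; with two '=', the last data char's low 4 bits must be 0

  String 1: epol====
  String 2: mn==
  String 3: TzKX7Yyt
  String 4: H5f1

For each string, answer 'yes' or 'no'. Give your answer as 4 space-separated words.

String 1: 'epol====' → invalid (4 pad chars (max 2))
String 2: 'mn==' → invalid (bad trailing bits)
String 3: 'TzKX7Yyt' → valid
String 4: 'H5f1' → valid

Answer: no no yes yes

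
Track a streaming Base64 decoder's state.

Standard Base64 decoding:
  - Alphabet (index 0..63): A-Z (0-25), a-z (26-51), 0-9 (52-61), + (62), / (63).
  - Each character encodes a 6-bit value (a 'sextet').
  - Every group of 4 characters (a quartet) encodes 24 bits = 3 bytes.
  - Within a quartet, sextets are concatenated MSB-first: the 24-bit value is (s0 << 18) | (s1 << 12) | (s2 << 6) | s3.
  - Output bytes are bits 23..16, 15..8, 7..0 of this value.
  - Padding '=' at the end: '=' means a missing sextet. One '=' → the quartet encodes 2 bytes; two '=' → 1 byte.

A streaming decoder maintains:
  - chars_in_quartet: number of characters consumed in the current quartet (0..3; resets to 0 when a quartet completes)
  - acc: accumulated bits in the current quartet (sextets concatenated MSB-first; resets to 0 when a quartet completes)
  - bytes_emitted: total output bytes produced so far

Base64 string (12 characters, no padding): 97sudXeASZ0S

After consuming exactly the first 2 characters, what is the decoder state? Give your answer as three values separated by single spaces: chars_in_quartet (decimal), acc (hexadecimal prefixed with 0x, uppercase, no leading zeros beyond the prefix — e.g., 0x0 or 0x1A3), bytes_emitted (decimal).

After char 0 ('9'=61): chars_in_quartet=1 acc=0x3D bytes_emitted=0
After char 1 ('7'=59): chars_in_quartet=2 acc=0xF7B bytes_emitted=0

Answer: 2 0xF7B 0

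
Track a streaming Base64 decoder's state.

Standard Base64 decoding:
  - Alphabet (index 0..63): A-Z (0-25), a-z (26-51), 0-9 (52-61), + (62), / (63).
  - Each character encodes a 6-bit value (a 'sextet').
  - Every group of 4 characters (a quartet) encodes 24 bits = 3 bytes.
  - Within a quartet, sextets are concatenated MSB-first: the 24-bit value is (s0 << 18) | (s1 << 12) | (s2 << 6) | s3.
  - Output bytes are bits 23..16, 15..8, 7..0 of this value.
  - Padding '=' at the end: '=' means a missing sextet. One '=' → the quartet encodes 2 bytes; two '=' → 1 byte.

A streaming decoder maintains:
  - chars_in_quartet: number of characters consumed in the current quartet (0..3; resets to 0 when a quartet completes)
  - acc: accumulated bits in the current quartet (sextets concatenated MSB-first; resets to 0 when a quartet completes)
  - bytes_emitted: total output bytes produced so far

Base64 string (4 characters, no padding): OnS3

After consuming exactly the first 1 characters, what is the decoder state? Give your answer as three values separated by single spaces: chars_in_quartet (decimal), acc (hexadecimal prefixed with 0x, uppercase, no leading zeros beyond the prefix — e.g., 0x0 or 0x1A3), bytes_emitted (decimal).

After char 0 ('O'=14): chars_in_quartet=1 acc=0xE bytes_emitted=0

Answer: 1 0xE 0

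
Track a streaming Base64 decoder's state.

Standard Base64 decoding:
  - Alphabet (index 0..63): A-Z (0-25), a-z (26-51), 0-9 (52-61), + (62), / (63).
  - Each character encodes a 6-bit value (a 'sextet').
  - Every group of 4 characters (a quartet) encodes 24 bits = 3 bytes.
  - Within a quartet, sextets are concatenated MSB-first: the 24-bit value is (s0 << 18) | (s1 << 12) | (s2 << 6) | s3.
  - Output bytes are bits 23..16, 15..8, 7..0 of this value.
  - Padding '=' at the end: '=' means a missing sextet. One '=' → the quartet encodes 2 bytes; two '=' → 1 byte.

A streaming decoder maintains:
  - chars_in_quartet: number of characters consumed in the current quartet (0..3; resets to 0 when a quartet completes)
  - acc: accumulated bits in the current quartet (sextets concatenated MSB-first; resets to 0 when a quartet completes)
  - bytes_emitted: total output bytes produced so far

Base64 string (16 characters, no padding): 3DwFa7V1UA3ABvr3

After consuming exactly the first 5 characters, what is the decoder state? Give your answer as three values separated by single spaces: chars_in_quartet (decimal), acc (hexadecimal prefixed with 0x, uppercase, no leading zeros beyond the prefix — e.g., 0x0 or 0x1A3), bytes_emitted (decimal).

Answer: 1 0x1A 3

Derivation:
After char 0 ('3'=55): chars_in_quartet=1 acc=0x37 bytes_emitted=0
After char 1 ('D'=3): chars_in_quartet=2 acc=0xDC3 bytes_emitted=0
After char 2 ('w'=48): chars_in_quartet=3 acc=0x370F0 bytes_emitted=0
After char 3 ('F'=5): chars_in_quartet=4 acc=0xDC3C05 -> emit DC 3C 05, reset; bytes_emitted=3
After char 4 ('a'=26): chars_in_quartet=1 acc=0x1A bytes_emitted=3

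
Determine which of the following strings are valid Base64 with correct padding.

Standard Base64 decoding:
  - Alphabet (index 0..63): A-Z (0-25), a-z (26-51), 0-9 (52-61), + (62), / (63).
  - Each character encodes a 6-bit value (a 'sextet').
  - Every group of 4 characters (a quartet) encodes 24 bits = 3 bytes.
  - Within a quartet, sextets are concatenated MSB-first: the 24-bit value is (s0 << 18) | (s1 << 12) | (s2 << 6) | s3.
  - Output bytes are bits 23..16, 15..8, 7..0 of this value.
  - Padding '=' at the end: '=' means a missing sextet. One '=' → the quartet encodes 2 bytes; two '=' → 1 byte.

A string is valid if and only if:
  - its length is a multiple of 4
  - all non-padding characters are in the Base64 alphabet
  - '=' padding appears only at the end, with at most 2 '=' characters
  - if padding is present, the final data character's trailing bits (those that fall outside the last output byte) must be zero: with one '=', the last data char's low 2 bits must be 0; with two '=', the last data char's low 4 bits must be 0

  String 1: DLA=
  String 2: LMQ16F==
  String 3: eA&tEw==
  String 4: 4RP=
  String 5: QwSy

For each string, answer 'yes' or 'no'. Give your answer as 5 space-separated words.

String 1: 'DLA=' → valid
String 2: 'LMQ16F==' → invalid (bad trailing bits)
String 3: 'eA&tEw==' → invalid (bad char(s): ['&'])
String 4: '4RP=' → invalid (bad trailing bits)
String 5: 'QwSy' → valid

Answer: yes no no no yes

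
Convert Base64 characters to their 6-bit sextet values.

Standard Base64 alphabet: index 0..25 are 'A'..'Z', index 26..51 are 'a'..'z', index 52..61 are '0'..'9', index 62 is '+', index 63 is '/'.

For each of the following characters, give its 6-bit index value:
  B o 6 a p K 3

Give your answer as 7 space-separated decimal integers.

'B': A..Z range, ord('B') − ord('A') = 1
'o': a..z range, 26 + ord('o') − ord('a') = 40
'6': 0..9 range, 52 + ord('6') − ord('0') = 58
'a': a..z range, 26 + ord('a') − ord('a') = 26
'p': a..z range, 26 + ord('p') − ord('a') = 41
'K': A..Z range, ord('K') − ord('A') = 10
'3': 0..9 range, 52 + ord('3') − ord('0') = 55

Answer: 1 40 58 26 41 10 55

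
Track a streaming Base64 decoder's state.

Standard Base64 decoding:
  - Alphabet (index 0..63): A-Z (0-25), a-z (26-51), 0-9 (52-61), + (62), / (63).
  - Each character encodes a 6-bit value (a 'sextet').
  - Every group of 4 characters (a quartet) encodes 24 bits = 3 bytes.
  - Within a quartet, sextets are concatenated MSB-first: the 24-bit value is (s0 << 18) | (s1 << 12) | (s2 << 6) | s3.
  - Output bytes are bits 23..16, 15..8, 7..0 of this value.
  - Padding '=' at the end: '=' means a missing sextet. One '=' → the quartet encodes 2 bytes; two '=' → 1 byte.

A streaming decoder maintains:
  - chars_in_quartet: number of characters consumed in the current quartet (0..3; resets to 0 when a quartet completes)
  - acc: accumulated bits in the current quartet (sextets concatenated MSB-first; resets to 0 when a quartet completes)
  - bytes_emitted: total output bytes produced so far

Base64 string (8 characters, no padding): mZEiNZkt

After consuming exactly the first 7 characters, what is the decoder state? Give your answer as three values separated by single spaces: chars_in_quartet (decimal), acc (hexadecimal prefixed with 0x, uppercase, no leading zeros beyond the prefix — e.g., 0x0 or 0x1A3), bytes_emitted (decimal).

After char 0 ('m'=38): chars_in_quartet=1 acc=0x26 bytes_emitted=0
After char 1 ('Z'=25): chars_in_quartet=2 acc=0x999 bytes_emitted=0
After char 2 ('E'=4): chars_in_quartet=3 acc=0x26644 bytes_emitted=0
After char 3 ('i'=34): chars_in_quartet=4 acc=0x999122 -> emit 99 91 22, reset; bytes_emitted=3
After char 4 ('N'=13): chars_in_quartet=1 acc=0xD bytes_emitted=3
After char 5 ('Z'=25): chars_in_quartet=2 acc=0x359 bytes_emitted=3
After char 6 ('k'=36): chars_in_quartet=3 acc=0xD664 bytes_emitted=3

Answer: 3 0xD664 3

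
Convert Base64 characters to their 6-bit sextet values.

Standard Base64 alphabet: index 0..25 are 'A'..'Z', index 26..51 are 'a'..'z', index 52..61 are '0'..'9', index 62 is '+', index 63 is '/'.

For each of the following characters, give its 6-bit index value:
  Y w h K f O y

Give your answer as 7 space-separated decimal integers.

Answer: 24 48 33 10 31 14 50

Derivation:
'Y': A..Z range, ord('Y') − ord('A') = 24
'w': a..z range, 26 + ord('w') − ord('a') = 48
'h': a..z range, 26 + ord('h') − ord('a') = 33
'K': A..Z range, ord('K') − ord('A') = 10
'f': a..z range, 26 + ord('f') − ord('a') = 31
'O': A..Z range, ord('O') − ord('A') = 14
'y': a..z range, 26 + ord('y') − ord('a') = 50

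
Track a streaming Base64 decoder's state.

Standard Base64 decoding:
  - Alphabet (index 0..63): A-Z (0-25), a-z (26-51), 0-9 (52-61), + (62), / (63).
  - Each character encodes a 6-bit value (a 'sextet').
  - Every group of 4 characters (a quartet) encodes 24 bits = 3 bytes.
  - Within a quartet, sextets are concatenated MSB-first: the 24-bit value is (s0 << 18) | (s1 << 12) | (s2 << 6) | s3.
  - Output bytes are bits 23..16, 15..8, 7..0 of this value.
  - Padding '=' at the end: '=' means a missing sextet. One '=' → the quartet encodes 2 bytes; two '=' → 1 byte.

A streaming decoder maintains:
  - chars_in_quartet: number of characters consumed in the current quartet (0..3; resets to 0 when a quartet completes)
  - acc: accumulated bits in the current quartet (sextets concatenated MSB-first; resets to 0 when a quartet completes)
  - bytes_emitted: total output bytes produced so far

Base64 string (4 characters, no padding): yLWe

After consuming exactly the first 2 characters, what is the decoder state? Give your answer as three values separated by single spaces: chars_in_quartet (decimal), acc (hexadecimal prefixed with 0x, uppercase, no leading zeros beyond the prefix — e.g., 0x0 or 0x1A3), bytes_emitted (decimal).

After char 0 ('y'=50): chars_in_quartet=1 acc=0x32 bytes_emitted=0
After char 1 ('L'=11): chars_in_quartet=2 acc=0xC8B bytes_emitted=0

Answer: 2 0xC8B 0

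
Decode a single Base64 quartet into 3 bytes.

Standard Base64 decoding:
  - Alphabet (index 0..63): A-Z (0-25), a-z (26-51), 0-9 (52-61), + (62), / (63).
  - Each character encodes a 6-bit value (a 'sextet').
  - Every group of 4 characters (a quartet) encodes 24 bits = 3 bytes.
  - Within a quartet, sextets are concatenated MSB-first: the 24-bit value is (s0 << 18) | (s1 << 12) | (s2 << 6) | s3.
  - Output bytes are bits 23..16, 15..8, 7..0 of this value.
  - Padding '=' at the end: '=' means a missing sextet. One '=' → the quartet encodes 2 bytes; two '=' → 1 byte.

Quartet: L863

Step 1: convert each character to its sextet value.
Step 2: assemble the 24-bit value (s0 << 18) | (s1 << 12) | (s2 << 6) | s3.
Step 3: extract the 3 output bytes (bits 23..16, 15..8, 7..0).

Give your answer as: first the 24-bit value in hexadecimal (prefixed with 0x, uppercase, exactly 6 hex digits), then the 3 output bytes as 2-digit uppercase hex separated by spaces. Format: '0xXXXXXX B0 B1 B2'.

Answer: 0x2FCEB7 2F CE B7

Derivation:
Sextets: L=11, 8=60, 6=58, 3=55
24-bit: (11<<18) | (60<<12) | (58<<6) | 55
      = 0x2C0000 | 0x03C000 | 0x000E80 | 0x000037
      = 0x2FCEB7
Bytes: (v>>16)&0xFF=2F, (v>>8)&0xFF=CE, v&0xFF=B7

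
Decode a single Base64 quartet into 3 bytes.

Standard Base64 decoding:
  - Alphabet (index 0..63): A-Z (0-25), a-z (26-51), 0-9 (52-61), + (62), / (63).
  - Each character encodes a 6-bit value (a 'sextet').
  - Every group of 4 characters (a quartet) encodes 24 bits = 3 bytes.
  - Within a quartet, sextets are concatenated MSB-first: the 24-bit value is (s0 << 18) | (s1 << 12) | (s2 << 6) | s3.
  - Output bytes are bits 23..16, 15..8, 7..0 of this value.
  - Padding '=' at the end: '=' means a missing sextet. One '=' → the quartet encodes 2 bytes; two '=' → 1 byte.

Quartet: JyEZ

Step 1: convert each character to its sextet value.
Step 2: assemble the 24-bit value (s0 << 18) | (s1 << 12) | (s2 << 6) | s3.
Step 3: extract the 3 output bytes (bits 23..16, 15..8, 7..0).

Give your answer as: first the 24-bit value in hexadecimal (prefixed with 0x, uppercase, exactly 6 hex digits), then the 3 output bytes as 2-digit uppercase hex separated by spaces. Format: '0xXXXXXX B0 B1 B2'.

Answer: 0x272119 27 21 19

Derivation:
Sextets: J=9, y=50, E=4, Z=25
24-bit: (9<<18) | (50<<12) | (4<<6) | 25
      = 0x240000 | 0x032000 | 0x000100 | 0x000019
      = 0x272119
Bytes: (v>>16)&0xFF=27, (v>>8)&0xFF=21, v&0xFF=19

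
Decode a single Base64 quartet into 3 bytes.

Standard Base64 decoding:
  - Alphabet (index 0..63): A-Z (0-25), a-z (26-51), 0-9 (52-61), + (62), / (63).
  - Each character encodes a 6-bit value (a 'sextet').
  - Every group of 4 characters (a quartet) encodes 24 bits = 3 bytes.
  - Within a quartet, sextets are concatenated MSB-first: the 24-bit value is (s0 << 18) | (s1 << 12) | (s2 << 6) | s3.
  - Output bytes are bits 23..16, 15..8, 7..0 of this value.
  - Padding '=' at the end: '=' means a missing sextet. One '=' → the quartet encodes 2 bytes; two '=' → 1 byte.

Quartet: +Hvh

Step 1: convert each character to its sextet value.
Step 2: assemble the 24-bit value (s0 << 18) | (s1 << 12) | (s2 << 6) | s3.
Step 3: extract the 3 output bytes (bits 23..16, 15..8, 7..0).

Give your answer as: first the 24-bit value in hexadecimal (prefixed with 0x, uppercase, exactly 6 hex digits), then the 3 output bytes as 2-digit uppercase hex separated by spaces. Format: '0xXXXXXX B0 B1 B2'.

Sextets: +=62, H=7, v=47, h=33
24-bit: (62<<18) | (7<<12) | (47<<6) | 33
      = 0xF80000 | 0x007000 | 0x000BC0 | 0x000021
      = 0xF87BE1
Bytes: (v>>16)&0xFF=F8, (v>>8)&0xFF=7B, v&0xFF=E1

Answer: 0xF87BE1 F8 7B E1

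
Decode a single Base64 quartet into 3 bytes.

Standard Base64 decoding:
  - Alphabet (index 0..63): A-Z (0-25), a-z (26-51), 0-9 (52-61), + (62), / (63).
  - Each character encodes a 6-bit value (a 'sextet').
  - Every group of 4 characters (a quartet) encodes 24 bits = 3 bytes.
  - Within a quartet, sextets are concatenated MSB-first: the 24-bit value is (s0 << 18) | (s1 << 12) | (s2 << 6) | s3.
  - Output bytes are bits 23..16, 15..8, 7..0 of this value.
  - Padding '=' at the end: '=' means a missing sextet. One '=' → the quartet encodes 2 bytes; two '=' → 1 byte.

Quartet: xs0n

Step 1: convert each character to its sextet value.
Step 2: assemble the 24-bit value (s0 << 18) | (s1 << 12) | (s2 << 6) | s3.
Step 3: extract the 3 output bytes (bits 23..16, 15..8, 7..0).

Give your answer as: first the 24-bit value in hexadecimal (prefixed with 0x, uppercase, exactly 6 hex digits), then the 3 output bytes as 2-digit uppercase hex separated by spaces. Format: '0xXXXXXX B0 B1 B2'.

Sextets: x=49, s=44, 0=52, n=39
24-bit: (49<<18) | (44<<12) | (52<<6) | 39
      = 0xC40000 | 0x02C000 | 0x000D00 | 0x000027
      = 0xC6CD27
Bytes: (v>>16)&0xFF=C6, (v>>8)&0xFF=CD, v&0xFF=27

Answer: 0xC6CD27 C6 CD 27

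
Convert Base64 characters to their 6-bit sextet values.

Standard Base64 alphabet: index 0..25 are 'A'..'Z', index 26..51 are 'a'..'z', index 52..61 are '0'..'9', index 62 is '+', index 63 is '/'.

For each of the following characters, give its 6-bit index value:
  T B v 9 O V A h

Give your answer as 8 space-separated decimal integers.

Answer: 19 1 47 61 14 21 0 33

Derivation:
'T': A..Z range, ord('T') − ord('A') = 19
'B': A..Z range, ord('B') − ord('A') = 1
'v': a..z range, 26 + ord('v') − ord('a') = 47
'9': 0..9 range, 52 + ord('9') − ord('0') = 61
'O': A..Z range, ord('O') − ord('A') = 14
'V': A..Z range, ord('V') − ord('A') = 21
'A': A..Z range, ord('A') − ord('A') = 0
'h': a..z range, 26 + ord('h') − ord('a') = 33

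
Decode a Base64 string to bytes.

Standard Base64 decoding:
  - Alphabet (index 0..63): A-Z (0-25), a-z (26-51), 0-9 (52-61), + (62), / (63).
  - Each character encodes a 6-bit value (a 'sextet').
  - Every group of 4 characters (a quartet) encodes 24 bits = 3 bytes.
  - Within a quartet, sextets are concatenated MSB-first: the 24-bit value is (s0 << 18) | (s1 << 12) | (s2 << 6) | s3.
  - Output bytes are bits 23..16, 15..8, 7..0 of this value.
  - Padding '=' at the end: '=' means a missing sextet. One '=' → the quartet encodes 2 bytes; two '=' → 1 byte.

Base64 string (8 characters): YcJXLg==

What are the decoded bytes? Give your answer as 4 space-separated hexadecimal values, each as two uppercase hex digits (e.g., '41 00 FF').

Answer: 61 C2 57 2E

Derivation:
After char 0 ('Y'=24): chars_in_quartet=1 acc=0x18 bytes_emitted=0
After char 1 ('c'=28): chars_in_quartet=2 acc=0x61C bytes_emitted=0
After char 2 ('J'=9): chars_in_quartet=3 acc=0x18709 bytes_emitted=0
After char 3 ('X'=23): chars_in_quartet=4 acc=0x61C257 -> emit 61 C2 57, reset; bytes_emitted=3
After char 4 ('L'=11): chars_in_quartet=1 acc=0xB bytes_emitted=3
After char 5 ('g'=32): chars_in_quartet=2 acc=0x2E0 bytes_emitted=3
Padding '==': partial quartet acc=0x2E0 -> emit 2E; bytes_emitted=4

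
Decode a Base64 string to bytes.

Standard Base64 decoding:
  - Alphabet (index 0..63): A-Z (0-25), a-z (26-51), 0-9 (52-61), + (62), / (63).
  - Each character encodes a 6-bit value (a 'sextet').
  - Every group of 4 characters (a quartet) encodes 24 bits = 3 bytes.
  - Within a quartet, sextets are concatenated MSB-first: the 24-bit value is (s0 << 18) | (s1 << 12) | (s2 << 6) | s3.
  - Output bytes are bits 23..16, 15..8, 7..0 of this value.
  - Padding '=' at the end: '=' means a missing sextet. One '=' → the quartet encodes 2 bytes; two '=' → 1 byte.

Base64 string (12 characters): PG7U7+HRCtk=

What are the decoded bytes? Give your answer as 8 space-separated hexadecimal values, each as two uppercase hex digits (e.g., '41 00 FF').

After char 0 ('P'=15): chars_in_quartet=1 acc=0xF bytes_emitted=0
After char 1 ('G'=6): chars_in_quartet=2 acc=0x3C6 bytes_emitted=0
After char 2 ('7'=59): chars_in_quartet=3 acc=0xF1BB bytes_emitted=0
After char 3 ('U'=20): chars_in_quartet=4 acc=0x3C6ED4 -> emit 3C 6E D4, reset; bytes_emitted=3
After char 4 ('7'=59): chars_in_quartet=1 acc=0x3B bytes_emitted=3
After char 5 ('+'=62): chars_in_quartet=2 acc=0xEFE bytes_emitted=3
After char 6 ('H'=7): chars_in_quartet=3 acc=0x3BF87 bytes_emitted=3
After char 7 ('R'=17): chars_in_quartet=4 acc=0xEFE1D1 -> emit EF E1 D1, reset; bytes_emitted=6
After char 8 ('C'=2): chars_in_quartet=1 acc=0x2 bytes_emitted=6
After char 9 ('t'=45): chars_in_quartet=2 acc=0xAD bytes_emitted=6
After char 10 ('k'=36): chars_in_quartet=3 acc=0x2B64 bytes_emitted=6
Padding '=': partial quartet acc=0x2B64 -> emit 0A D9; bytes_emitted=8

Answer: 3C 6E D4 EF E1 D1 0A D9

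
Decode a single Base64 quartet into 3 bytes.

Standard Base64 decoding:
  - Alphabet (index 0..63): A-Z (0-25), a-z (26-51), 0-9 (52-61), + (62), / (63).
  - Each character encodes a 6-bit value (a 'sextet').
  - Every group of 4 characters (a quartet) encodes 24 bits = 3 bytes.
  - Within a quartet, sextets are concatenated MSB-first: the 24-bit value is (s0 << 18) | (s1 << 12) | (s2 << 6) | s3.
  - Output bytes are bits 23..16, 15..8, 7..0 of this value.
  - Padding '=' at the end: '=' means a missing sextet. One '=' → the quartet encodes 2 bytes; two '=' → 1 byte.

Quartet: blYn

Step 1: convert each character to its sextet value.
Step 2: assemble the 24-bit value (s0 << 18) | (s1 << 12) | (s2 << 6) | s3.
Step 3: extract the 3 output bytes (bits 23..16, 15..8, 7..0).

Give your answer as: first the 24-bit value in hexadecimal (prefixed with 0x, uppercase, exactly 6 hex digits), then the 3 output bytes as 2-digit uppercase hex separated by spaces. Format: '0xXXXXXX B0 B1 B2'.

Sextets: b=27, l=37, Y=24, n=39
24-bit: (27<<18) | (37<<12) | (24<<6) | 39
      = 0x6C0000 | 0x025000 | 0x000600 | 0x000027
      = 0x6E5627
Bytes: (v>>16)&0xFF=6E, (v>>8)&0xFF=56, v&0xFF=27

Answer: 0x6E5627 6E 56 27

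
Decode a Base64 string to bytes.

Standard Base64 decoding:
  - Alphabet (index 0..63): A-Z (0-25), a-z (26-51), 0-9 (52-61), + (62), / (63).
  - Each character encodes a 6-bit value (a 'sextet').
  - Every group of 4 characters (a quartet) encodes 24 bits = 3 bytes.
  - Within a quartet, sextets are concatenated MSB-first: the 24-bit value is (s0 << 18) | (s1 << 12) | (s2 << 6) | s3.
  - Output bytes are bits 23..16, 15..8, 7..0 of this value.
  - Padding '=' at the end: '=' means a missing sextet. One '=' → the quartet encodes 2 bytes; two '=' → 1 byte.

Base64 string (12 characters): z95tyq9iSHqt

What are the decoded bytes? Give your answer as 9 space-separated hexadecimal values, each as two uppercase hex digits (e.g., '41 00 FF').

Answer: CF DE 6D CA AF 62 48 7A AD

Derivation:
After char 0 ('z'=51): chars_in_quartet=1 acc=0x33 bytes_emitted=0
After char 1 ('9'=61): chars_in_quartet=2 acc=0xCFD bytes_emitted=0
After char 2 ('5'=57): chars_in_quartet=3 acc=0x33F79 bytes_emitted=0
After char 3 ('t'=45): chars_in_quartet=4 acc=0xCFDE6D -> emit CF DE 6D, reset; bytes_emitted=3
After char 4 ('y'=50): chars_in_quartet=1 acc=0x32 bytes_emitted=3
After char 5 ('q'=42): chars_in_quartet=2 acc=0xCAA bytes_emitted=3
After char 6 ('9'=61): chars_in_quartet=3 acc=0x32ABD bytes_emitted=3
After char 7 ('i'=34): chars_in_quartet=4 acc=0xCAAF62 -> emit CA AF 62, reset; bytes_emitted=6
After char 8 ('S'=18): chars_in_quartet=1 acc=0x12 bytes_emitted=6
After char 9 ('H'=7): chars_in_quartet=2 acc=0x487 bytes_emitted=6
After char 10 ('q'=42): chars_in_quartet=3 acc=0x121EA bytes_emitted=6
After char 11 ('t'=45): chars_in_quartet=4 acc=0x487AAD -> emit 48 7A AD, reset; bytes_emitted=9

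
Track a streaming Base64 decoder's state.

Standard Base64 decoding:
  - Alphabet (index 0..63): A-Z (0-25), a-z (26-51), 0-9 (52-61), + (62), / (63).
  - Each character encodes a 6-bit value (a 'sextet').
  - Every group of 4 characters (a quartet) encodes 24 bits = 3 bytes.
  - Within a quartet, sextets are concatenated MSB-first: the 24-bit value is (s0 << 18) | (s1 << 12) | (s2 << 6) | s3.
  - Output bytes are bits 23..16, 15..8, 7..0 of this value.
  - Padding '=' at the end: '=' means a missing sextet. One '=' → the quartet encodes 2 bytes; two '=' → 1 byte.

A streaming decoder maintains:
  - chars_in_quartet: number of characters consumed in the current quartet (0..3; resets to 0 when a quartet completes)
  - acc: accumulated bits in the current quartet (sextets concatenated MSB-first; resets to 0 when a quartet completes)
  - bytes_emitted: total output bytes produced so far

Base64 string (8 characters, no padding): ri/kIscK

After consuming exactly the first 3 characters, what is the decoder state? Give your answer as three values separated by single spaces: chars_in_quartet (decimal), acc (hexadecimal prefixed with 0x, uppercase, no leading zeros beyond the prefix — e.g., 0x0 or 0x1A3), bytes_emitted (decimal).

After char 0 ('r'=43): chars_in_quartet=1 acc=0x2B bytes_emitted=0
After char 1 ('i'=34): chars_in_quartet=2 acc=0xAE2 bytes_emitted=0
After char 2 ('/'=63): chars_in_quartet=3 acc=0x2B8BF bytes_emitted=0

Answer: 3 0x2B8BF 0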